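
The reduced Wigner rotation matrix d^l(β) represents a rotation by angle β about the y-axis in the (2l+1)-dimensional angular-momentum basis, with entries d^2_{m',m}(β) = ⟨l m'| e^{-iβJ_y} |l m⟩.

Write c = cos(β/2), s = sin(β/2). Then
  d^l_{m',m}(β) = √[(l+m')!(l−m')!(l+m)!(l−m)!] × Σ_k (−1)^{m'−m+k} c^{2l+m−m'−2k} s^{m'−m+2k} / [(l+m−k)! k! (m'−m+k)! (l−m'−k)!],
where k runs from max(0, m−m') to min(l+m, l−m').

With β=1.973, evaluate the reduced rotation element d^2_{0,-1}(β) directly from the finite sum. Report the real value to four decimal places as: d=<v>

d^2_{0,-1}(β=1.973) via Wigner's sum:
c=cos(1.973/2)=0.551613, s=sin(1.973/2)=0.834100; N=√[2·2·1·6]=4.898979
k: max(0,(-1)−(0))=0 … min(2+(-1),2−(0))=1
  k=0: (−1)^1·4.8990/(2)·0.5516^3·0.8341^1 = -0.342923
  k=1: (−1)^2·4.8990/(2)·0.5516^1·0.8341^3 = +0.784088
d^2_{0,-1}(1.973) = -0.342923 +0.784088 = +0.441165

d=0.4412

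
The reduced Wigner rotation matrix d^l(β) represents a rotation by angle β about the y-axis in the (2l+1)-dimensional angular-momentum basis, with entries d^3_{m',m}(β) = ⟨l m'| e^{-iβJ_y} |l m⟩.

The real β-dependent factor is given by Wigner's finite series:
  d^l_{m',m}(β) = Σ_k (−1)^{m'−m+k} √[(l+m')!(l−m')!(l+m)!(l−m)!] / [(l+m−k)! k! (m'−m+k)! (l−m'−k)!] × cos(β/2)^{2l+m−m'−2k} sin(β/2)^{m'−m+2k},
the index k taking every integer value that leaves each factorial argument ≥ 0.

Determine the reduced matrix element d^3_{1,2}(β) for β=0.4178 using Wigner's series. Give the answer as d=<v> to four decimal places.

d=0.5347

d^3_{1,2}(β=0.4178) via Wigner's sum:
With c≡cos(β/2)=0.978260 and s≡sin(β/2)=0.207384, N=[24·2·120·1]^{1/2}=75.894664
Admissible k: 1..2 (factorial args all ≥0)
  k=1: (−1)^0·75.8947/(24)·0.9783^5·0.2074^1 = +0.587551
  k=2: (−1)^1·75.8947/(12)·0.9783^3·0.2074^3 = -0.052810
d^3_{1,2}(0.4178) = +0.587551 -0.052810 = +0.534741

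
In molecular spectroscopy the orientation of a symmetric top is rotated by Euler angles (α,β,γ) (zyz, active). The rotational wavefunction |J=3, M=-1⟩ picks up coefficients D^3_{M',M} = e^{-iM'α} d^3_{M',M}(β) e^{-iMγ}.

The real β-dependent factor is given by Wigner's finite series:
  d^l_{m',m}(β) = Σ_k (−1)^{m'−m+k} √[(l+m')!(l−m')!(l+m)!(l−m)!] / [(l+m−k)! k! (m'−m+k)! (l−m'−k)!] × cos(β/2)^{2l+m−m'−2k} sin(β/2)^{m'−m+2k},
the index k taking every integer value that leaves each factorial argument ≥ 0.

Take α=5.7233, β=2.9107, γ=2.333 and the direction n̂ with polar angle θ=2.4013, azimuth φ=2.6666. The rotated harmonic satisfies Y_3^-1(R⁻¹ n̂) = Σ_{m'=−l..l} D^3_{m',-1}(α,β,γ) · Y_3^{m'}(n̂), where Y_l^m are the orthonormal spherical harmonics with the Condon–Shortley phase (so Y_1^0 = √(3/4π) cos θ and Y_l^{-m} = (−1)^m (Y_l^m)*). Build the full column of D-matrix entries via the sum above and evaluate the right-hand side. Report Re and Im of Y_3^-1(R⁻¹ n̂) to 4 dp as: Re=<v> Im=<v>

Re=-0.1173 Im=0.1070

Need the full column D^3_{m',-1} for m'=−3..3 at α=5.7233, β=2.9107, γ=2.333.
cos(β/2)=0.115190, sin(β/2)=0.993343
d^3_{-3,-1}: single k=2 term ⇒ +0.000673;  D = +0.000534+0.000409i
d^3_{-2,-1}: k∈[1..2] ⇒ +0.000064 -0.009475 = -0.009411;  D = -0.003294-0.008816i
d^3_{-1,-1}: k∈[0..2] ⇒ +0.000002 -0.001390 +0.077514 = +0.076126;  D = -0.015297+0.074574i
d^3_{0,-1}: k∈[0..2] ⇒ -0.000070 +0.015569 -0.385925 = -0.370426;  D = +0.255785-0.267935i
d^3_{1,-1}: k∈[0..2] ⇒ +0.001042 -0.103352 +0.960720 = +0.858410;  D = -0.831998+0.211299i
d^3_{2,-1}: k∈[0..1] ⇒ -0.009475 +0.352300 = +0.342825;  D = -0.326360-0.104966i
d^3_{3,-1}: single k=0 term ⇒ +0.050035;  D = -0.032223-0.038277i
Y_3^{m'}(θ=2.4013,φ=2.6666) and Σ D·Y over m':
  (+0.0005+0.0004i)·(-0.0186-0.1267i)  (-0.0033-0.0088i)·(-0.1997-0.2792i)  (-0.0153+0.0746i)·(-0.3344-0.1720i)  (+0.2558-0.2679i)·(+0.0757+0.0000i)  (-0.8320+0.2113i)·(+0.3344-0.1720i)  (-0.3264-0.1050i)·(-0.1997+0.2792i)  (-0.0322-0.0383i)·(+0.0186-0.1267i)
Y_3^-1(R⁻¹ n̂) = -0.117344+0.106980i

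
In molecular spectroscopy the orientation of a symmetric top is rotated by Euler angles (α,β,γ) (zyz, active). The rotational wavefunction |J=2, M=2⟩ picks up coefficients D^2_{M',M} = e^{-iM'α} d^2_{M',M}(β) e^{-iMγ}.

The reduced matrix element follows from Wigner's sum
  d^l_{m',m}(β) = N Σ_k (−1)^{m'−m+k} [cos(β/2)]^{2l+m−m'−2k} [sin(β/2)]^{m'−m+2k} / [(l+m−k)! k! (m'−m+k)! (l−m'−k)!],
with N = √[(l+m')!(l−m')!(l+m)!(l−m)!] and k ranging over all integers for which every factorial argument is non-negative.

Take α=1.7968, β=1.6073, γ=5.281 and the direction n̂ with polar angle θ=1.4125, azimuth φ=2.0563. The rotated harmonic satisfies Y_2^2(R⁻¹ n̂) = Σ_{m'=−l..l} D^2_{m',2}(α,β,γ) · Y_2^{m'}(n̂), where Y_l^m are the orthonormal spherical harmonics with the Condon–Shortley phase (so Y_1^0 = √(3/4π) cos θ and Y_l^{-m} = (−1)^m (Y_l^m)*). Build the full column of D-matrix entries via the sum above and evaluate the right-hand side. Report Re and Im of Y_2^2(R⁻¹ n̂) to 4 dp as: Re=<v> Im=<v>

Re=0.0386 Im=0.0063

Need the full column D^2_{m',2} for m'=−2..2 at α=1.7968, β=1.6073, γ=5.281.
cos(β/2)=0.694084, sin(β/2)=0.719894
d^2_{-2,2}: single k=4 term ⇒ +0.268581;  D = +0.207958-0.169968i
d^2_{-1,2}: single k=3 term ⇒ +0.517903;  D = -0.409273-0.317362i
d^2_{0,2}: single k=2 term ⇒ +0.611557;  D = -0.256925+0.554969i
d^2_{1,2}: single k=1 term ⇒ +0.481431;  D = +0.471097+0.099215i
d^2_{2,2}: single k=0 term ⇒ +0.232085;  D = -0.004278-0.232046i
Y_2^{m'}(θ=1.4125,φ=2.0563) and Σ D·Y over m':
  (+0.2080-0.1700i)·(-0.2126+0.3109i)  (-0.4093-0.3174i)·(-0.0561-0.1064i)  (-0.2569+0.5550i)·(-0.2919+0.0000i)  (+0.4711+0.0992i)·(+0.0561-0.1064i)  (-0.0043-0.2320i)·(-0.2126-0.3109i)
Y_2^2(R⁻¹ n̂) = +0.038586+0.006285i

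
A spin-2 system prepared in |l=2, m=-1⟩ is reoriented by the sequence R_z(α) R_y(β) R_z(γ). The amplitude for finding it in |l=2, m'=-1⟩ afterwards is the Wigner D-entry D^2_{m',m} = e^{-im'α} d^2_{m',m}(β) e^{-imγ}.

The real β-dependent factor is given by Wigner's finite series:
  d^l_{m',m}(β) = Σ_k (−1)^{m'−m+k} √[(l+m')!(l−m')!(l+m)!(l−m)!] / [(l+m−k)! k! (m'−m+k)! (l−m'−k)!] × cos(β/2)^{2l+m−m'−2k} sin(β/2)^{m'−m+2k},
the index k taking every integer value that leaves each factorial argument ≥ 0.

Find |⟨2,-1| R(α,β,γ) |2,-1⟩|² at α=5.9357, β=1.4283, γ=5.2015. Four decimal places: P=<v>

P=0.1671

D^2_{-1,-1}(5.9357,1.4283,5.2015) = e^{-i·-1·5.9357}·d^2_{-1,-1}(1.4283)·e^{-i·-1·5.2015}. Compute d first:
c=cos(1.4283/2)=0.755650, s=sin(1.4283/2)=0.654975; N=√[1·6·1·6]=6.000000
The bounds max(0,m−m')=0 and min(l+m,l−m')=1 give 2 terms
  k=0: (−1)^0·6.0000/(6)·0.7557^4·0.6550^0 = +0.326049
  k=1: (−1)^1·6.0000/(2)·0.7557^2·0.6550^2 = -0.734874
d^2_{-1,-1}(1.4283) = +0.326049 -0.734874 = -0.408825
|D^2_{-1,-1}|² = |d^2_{-1,-1}(β)|² = (-0.408825)² = 0.167138 (the z-rotation phases have unit modulus)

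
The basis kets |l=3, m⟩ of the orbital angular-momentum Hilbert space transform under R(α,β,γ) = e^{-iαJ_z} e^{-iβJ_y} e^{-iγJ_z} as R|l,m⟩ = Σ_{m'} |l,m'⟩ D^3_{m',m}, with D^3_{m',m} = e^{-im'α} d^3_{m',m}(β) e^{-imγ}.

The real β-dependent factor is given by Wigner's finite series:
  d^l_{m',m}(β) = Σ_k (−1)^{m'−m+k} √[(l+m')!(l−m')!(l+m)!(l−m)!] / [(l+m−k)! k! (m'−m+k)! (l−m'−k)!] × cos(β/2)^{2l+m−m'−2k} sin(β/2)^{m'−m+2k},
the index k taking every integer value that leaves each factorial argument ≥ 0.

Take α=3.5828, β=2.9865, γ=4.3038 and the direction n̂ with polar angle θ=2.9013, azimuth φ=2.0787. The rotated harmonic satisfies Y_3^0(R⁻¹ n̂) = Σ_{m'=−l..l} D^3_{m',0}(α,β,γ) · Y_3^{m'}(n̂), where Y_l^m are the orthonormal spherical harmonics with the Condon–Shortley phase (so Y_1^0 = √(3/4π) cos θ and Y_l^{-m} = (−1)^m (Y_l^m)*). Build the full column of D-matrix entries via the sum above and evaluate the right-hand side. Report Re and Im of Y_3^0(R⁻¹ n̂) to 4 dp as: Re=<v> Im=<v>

Need the full column D^3_{m',0} for m'=−3..3 at α=3.5828, β=2.9865, γ=4.3038.
cos(β/2)=0.077469, sin(β/2)=0.996995
d^3_{-3,0}: single k=3 term ⇒ +0.002060;  D = -0.000504-0.001998i
d^3_{-2,0}: k∈[2..3] ⇒ +0.000196 -0.032478 = -0.032282;  D = -0.020508-0.024930i
d^3_{-1,0}: k∈[1..3] ⇒ +0.000010 -0.004788 +0.264351 = +0.259572;  D = -0.234715-0.110846i
d^3_{0,0}: k∈[0..3] ⇒ +0.000000 -0.000322 +0.053366 -0.982104 = -0.929060;  D = -0.929060+0.000000i
d^3_{1,0}: k∈[0..2] ⇒ -0.000010 +0.004788 -0.264351 = -0.259572;  D = +0.234715-0.110846i
d^3_{2,0}: k∈[0..1] ⇒ +0.000196 -0.032478 = -0.032282;  D = -0.020508+0.024930i
d^3_{3,0}: single k=0 term ⇒ -0.002060;  D = +0.000504-0.001998i
Y_3^{m'}(θ=2.9013,φ=2.0787) and Σ D·Y over m':
  (-0.0005-0.0020i)·(+0.0056+0.0003i)  (-0.0205-0.0249i)·(+0.0296-0.0478i)  (-0.2347-0.1108i)·(-0.1390-0.2498i)  (-0.9291+0.0000i)·(-0.6223+0.0000i)  (+0.2347-0.1108i)·(+0.1390-0.2498i)  (-0.0205+0.0249i)·(+0.0296+0.0478i)  (+0.0005-0.0020i)·(-0.0056+0.0003i)
Y_3^0(R⁻¹ n̂) = +0.584411+0.000000i

Re=0.5844 Im=0.0000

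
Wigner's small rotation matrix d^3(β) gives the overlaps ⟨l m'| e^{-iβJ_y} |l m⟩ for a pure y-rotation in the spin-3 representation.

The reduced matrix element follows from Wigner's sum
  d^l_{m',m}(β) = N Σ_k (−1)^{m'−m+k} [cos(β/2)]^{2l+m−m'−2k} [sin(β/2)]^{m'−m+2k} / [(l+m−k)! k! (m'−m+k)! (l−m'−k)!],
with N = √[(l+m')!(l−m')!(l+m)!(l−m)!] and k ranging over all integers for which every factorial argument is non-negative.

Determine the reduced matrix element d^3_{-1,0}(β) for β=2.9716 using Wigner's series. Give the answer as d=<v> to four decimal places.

d^3_{-1,0}(β=2.9716) via Wigner's sum:
c=cos(2.9716/2)=0.084894, s=sin(2.9716/2)=0.996390; N=√[2·24·6·6]=41.569219
Admissible k: 1..3 (factorial args all ≥0)
  k=1: (−1)^0·41.5692/(12)·0.0849^5·0.9964^1 = +0.000015
  k=2: (−1)^1·41.5692/(4)·0.0849^3·0.9964^3 = -0.006290
  k=3: (−1)^2·41.5692/(12)·0.0849^1·0.9964^5 = +0.288812
d^3_{-1,0}(2.9716) = +0.000015 -0.006290 +0.288812 = +0.282537

d=0.2825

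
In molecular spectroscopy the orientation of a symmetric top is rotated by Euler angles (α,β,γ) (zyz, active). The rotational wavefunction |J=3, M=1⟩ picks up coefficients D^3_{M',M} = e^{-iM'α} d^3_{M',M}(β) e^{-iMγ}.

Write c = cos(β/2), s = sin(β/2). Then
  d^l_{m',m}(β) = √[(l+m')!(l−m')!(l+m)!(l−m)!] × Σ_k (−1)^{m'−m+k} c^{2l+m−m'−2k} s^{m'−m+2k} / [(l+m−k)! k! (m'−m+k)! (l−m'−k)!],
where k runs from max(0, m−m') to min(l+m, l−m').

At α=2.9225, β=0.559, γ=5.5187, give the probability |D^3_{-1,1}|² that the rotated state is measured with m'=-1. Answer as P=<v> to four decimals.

Split into d^3_{-1,1}(β=0.559) × two z-phases.
With c≡cos(β/2)=0.961193 and s≡sin(β/2)=0.275875, N=[2·24·24·2]^{1/2}=48.000000
Admissible k: 2..4 (factorial args all ≥0)
  k=2: (−1)^0·48.0000/(8)·0.9612^4·0.2759^2 = +0.389780
  k=3: (−1)^1·48.0000/(6)·0.9612^2·0.2759^4 = -0.042812
  k=4: (−1)^2·48.0000/(48)·0.9612^0·0.2759^6 = +0.000441
d^3_{-1,1}(0.559) = +0.389780 -0.042812 +0.000441 = +0.347409
|D^3_{-1,1}|² = |d^3_{-1,1}(β)|² = (+0.347409)² = 0.120693 (the z-rotation phases have unit modulus)

P=0.1207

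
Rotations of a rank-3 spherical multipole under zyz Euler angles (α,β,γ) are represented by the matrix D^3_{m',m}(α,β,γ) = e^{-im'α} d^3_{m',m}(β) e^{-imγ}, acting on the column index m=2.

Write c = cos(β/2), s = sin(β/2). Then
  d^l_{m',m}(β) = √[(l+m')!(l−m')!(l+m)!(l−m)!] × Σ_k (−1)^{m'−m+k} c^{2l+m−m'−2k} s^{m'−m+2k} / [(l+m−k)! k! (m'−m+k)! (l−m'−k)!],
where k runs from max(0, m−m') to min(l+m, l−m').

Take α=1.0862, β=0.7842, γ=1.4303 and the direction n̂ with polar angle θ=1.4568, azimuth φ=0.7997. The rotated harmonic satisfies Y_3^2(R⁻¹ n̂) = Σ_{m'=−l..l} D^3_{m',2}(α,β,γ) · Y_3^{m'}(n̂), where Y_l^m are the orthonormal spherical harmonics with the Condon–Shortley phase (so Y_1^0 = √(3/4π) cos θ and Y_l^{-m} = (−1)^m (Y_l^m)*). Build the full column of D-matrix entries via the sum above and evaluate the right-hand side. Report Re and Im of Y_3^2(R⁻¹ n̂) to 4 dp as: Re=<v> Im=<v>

Re=-0.2743 Im=0.1883

Need the full column D^3_{m',2} for m'=−3..3 at α=1.0862, β=0.7842, γ=1.4303.
cos(β/2)=0.924109, sin(β/2)=0.382130
d^3_{-3,2}: single k=5 term ⇒ +0.018444;  D = +0.017002+0.007148i
d^3_{-2,2}: k∈[4..5] ⇒ +0.091046 -0.003114 = +0.087932;  D = +0.067918-0.055850i
d^3_{-1,2}: k∈[3..4] ⇒ +0.278504 -0.023811 = +0.254693;  D = -0.051499-0.249433i
d^3_{0,2}: k∈[2..3] ⇒ +0.583277 -0.099736 = +0.483541;  D = -0.464577-0.134091i
d^3_{1,2}: k∈[1..2] ⇒ +0.814378 -0.278504 = +0.535874;  D = -0.371340+0.386351i
d^3_{2,2}: k∈[0..1] ⇒ +0.622785 -0.532456 = +0.090329;  D = +0.028467+0.085726i
d^3_{3,2}: single k=0 term ⇒ -0.630815;  D = -0.622352-0.102981i
Y_3^{m'}(θ=1.4568,φ=0.7997) and Σ D·Y over m':
  (+0.0170+0.0071i)·(-0.3015-0.2766i)  (+0.0679-0.0558i)·(-0.0033-0.1147i)  (-0.0515-0.2494i)·(-0.2093+0.2154i)  (-0.4646-0.1341i)·(-0.1246+0.0000i)  (-0.3713+0.3864i)·(+0.2093+0.2154i)  (+0.0285+0.0857i)·(-0.0033+0.1147i)  (-0.6224-0.1030i)·(+0.3015-0.2766i)
Y_3^2(R⁻¹ n̂) = -0.274346+0.188348i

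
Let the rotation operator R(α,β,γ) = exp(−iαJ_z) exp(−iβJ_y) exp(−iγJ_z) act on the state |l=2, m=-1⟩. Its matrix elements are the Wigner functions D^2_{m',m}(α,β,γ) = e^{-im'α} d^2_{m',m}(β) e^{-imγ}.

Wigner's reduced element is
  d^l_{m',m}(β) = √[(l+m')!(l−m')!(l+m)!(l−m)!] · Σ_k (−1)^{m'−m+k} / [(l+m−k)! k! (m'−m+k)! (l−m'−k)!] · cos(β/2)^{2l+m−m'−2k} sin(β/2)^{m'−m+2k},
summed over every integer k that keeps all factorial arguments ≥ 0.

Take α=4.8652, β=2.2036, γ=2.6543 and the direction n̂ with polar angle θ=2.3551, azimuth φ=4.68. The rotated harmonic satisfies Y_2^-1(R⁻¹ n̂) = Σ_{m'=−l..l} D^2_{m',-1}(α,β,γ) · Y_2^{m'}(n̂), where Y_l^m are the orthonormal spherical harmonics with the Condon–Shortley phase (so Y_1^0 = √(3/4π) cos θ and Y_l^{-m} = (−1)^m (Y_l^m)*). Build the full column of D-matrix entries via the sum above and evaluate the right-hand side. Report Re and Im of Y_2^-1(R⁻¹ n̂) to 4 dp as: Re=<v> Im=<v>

Need the full column D^2_{m',-1} for m'=−2..2 at α=4.8652, β=2.2036, γ=2.6543.
cos(β/2)=0.451991, sin(β/2)=0.892022
d^2_{-2,-1}: single k=1 term ⇒ +0.164739;  D = +0.162028-0.029764i
d^2_{-1,-1}: k∈[0..1] ⇒ +0.041737 -0.487678 = -0.445941;  D = -0.146393-0.421227i
d^2_{0,-1}: k∈[0..1] ⇒ -0.201763 +0.785838 = +0.584075;  D = -0.516091+0.273484i
d^2_{1,-1}: k∈[0..1] ⇒ +0.487678 -0.633145 = -0.145467;  D = +0.086884+0.116670i
d^2_{2,-1}: single k=0 term ⇒ -0.641634;  D = -0.450281+0.457101i
Y_2^{m'}(θ=2.3551,φ=4.68) and Σ D·Y over m':
  (+0.1620-0.0298i)·(-0.1932-0.0125i)  (-0.1464-0.4212i)·(+0.0125-0.3861i)  (-0.5161+0.2735i)·(+0.1567+0.0000i)  (+0.0869+0.1167i)·(-0.0125-0.3861i)  (-0.4503+0.4571i)·(-0.1932+0.0125i)
Y_2^-1(R⁻¹ n̂) = -0.151773-0.031124i

Re=-0.1518 Im=-0.0311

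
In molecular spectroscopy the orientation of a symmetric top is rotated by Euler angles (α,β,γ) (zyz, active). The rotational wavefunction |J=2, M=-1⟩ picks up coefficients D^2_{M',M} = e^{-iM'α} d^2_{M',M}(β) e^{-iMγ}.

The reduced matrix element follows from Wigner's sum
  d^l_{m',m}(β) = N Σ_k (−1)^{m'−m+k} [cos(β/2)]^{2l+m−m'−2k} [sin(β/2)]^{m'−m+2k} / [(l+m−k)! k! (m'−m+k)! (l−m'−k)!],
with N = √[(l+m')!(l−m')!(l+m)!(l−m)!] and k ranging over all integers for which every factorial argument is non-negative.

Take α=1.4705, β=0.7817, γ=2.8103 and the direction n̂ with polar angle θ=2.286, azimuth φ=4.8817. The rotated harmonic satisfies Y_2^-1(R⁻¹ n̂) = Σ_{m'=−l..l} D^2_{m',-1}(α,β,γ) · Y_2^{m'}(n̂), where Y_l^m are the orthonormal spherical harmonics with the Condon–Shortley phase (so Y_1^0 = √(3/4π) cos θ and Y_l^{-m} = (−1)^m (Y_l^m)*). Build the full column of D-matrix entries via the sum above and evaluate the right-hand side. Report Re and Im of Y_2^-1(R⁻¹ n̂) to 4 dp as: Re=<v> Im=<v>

Need the full column D^2_{m',-1} for m'=−2..2 at α=1.4705, β=0.7817, γ=2.8103.
cos(β/2)=0.924586, sin(β/2)=0.380974
d^2_{-2,-1}: single k=1 term ⇒ +0.602237;  D = +0.519039-0.305430i
d^2_{-1,-1}: k∈[0..1] ⇒ +0.730783 -0.372226 = +0.358557;  D = -0.149989-0.325678i
d^2_{0,-1}: k∈[0..1] ⇒ -0.737586 +0.125231 = -0.612356;  D = +0.579057-0.199178i
d^2_{1,-1}: k∈[0..1] ⇒ +0.372226 -0.021066 = +0.351160;  D = +0.080397+0.341833i
d^2_{2,-1}: single k=0 term ⇒ -0.102250;  D = -0.101378+0.013326i
Y_2^{m'}(θ=2.286,φ=4.8817) and Σ D·Y over m':
  (+0.5190-0.3054i)·(-0.2077+0.0731i)  (-0.1500-0.3257i)·(-0.0644-0.3770i)  (+0.5791-0.1992i)·(+0.0915+0.0000i)  (+0.0804+0.3418i)·(+0.0644-0.3770i)  (-0.1014+0.0133i)·(-0.2077-0.0731i)
Y_2^-1(R⁻¹ n̂) = +0.010502+0.157065i

Re=0.0105 Im=0.1571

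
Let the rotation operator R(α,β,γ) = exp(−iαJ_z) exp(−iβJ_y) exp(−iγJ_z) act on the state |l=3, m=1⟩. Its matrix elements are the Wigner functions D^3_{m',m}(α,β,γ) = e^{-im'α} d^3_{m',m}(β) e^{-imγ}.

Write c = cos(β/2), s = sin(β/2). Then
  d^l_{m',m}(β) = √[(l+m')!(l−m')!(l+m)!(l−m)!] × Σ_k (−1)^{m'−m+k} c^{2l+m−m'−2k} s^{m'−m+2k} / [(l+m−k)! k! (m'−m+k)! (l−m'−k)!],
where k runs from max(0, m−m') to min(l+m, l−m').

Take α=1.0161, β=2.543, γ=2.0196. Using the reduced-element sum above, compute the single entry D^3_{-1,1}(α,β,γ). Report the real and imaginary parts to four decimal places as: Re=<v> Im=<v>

D^3_{-1,1}(1.0161,2.543,2.0196) = e^{-i·-1·1.0161}·d^3_{-1,1}(2.543)·e^{-i·1·2.0196}. Compute d first:
c=cos(2.543/2)=0.294848, s=sin(2.543/2)=0.955544; N=√[2·24·24·2]=48.000000
k∈{2,3,4} keeps every argument non-negative
  k=2: (−1)^0·48.0000/(8)·0.2948^4·0.9555^2 = +0.041404
  k=3: (−1)^1·48.0000/(6)·0.2948^2·0.9555^4 = -0.579815
  k=4: (−1)^2·48.0000/(48)·0.2948^0·0.9555^6 = +0.761210
d^3_{-1,1}(2.543) = +0.041404 -0.579815 +0.761210 = +0.222800
Phases: e^{-i·(-1)·1.0161}=+0.526685+0.850060i, e^{-i·(1)·2.0196}=-0.433888-0.900967i ⇒ D=+0.119722-0.187900i

Re=0.1197 Im=-0.1879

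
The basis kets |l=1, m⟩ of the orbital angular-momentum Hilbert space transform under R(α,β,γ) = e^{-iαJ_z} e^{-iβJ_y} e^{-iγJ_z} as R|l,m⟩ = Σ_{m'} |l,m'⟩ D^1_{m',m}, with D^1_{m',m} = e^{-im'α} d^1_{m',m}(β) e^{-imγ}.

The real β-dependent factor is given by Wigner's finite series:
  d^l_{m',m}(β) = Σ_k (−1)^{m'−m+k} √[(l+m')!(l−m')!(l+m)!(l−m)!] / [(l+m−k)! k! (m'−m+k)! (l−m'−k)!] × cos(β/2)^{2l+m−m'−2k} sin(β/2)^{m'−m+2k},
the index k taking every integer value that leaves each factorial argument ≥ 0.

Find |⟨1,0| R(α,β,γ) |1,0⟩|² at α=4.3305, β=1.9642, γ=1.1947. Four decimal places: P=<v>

P=0.1469

Split into d^1_{0,0}(β=1.9642) × two z-phases.
Half-angle: c=0.555277, s=0.831665. N=√(1·1·1·1)=1.000000
k: max(0,(0)−(0))=0 … min(1+(0),1−(0))=1
  k=0: (−1)^0·1.0000/(1)·0.5553^2·0.8317^0 = +0.308333
  k=1: (−1)^1·1.0000/(1)·0.5553^0·0.8317^2 = -0.691667
d^1_{0,0}(1.9642) = +0.308333 -0.691667 = -0.383334
|D^1_{0,0}|² = |d^1_{0,0}(β)|² = (-0.383334)² = 0.146945 (the z-rotation phases have unit modulus)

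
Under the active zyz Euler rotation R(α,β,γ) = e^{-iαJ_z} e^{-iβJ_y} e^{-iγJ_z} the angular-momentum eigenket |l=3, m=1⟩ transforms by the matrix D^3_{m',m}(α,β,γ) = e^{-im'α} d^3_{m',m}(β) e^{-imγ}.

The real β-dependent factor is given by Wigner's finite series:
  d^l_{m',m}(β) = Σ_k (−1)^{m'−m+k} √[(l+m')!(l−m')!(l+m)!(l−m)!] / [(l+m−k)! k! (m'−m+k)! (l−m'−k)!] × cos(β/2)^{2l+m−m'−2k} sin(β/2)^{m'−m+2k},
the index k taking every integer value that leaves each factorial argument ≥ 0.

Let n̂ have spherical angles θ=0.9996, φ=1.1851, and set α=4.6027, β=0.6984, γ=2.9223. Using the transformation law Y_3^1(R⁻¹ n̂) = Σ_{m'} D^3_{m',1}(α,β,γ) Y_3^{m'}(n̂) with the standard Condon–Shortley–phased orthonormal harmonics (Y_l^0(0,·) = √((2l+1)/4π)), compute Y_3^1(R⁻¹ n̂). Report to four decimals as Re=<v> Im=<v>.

Re=0.3031 Im=-0.0041

Need the full column D^3_{m',1} for m'=−3..3 at α=4.6027, β=0.6984, γ=2.9223.
cos(β/2)=0.939647, sin(β/2)=0.342146
d^3_{-3,1}: single k=4 term ⇒ +0.046862;  D = -0.005134-0.046580i
d^3_{-2,1}: k∈[3..4] ⇒ +0.210164 -0.013932 = +0.196232;  D = +0.196232-0.000017i
d^3_{-1,1}: k∈[2..4] ⇒ +0.547562 -0.096798 +0.001604 = +0.452368;  D = -0.049482+0.449654i
d^3_{0,1}: k∈[1..3] ⇒ +0.868211 -0.345335 +0.015262 = +0.538138;  D = -0.525251-0.117066i
d^3_{1,1}: k∈[0..2] ⇒ +0.688316 -0.730082 +0.072598 = +0.030832;  D = +0.009961-0.029178i
d^3_{2,1}: k∈[0..1] ⇒ -0.792565 +0.210164 = -0.582400;  D = -0.527257-0.247367i
d^3_{3,1}: single k=0 term ⇒ +0.353450;  D = -0.184249+0.301627i
Y_3^{m'}(θ=0.9996,φ=1.1851) and Σ D·Y over m':
  (-0.0051-0.0466i)·(-0.2274+0.0999i)  (+0.1962-0.0000i)·(-0.2803-0.2726i)  (-0.0495+0.4497i)·(+0.0472-0.1162i)  (-0.5253-0.1171i)·(-0.3104+0.0000i)  (+0.0100-0.0292i)·(-0.0472-0.1162i)  (-0.5273-0.2474i)·(-0.2803+0.2726i)  (-0.1842+0.3016i)·(+0.2274+0.0999i)
Y_3^1(R⁻¹ n̂) = +0.303133-0.004052i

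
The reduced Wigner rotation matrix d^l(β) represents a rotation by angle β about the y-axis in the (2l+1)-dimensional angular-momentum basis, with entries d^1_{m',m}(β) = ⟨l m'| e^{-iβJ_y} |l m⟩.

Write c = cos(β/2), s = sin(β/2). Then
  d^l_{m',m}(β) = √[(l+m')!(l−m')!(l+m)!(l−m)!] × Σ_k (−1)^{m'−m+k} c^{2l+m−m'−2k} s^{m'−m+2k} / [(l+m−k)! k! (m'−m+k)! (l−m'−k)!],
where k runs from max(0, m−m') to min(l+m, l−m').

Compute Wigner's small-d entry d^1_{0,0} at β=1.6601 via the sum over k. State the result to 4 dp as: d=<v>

d^1_{0,0}(β=1.6601) via Wigner's sum:
Half-angle: c=0.674839, s=0.737965. N=√(1·1·1·1)=1.000000
k: max(0,(0)−(0))=0 … min(1+(0),1−(0))=1
  k=0: (−1)^0·1.0000/(1)·0.6748^2·0.7380^0 = +0.455407
  k=1: (−1)^1·1.0000/(1)·0.6748^0·0.7380^2 = -0.544593
d^1_{0,0}(1.6601) = +0.455407 -0.544593 = -0.089185

d=-0.0892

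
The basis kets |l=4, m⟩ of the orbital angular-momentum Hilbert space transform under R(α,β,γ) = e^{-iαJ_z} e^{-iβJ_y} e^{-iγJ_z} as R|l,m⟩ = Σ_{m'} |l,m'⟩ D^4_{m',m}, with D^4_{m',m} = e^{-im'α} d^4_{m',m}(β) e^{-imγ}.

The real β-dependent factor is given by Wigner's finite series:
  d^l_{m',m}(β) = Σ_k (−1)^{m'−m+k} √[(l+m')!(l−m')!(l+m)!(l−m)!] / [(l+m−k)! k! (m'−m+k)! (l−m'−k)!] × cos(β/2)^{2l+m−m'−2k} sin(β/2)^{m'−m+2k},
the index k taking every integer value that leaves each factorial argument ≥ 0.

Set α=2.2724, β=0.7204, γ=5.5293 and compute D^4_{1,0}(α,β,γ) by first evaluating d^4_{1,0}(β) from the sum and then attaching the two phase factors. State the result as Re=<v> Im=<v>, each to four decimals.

Re=0.1706 Im=0.2019

First d^4_{1,0}(β=0.7204), then the phase factors e^{-i(1)α} and e^{-i(0)γ}:
Half-angle: c=0.935826, s=0.352461. N=√(120·6·24·24)=643.987578
k: max(0,(0)−(1))=0 … min(4+(0),4−(1))=3
  k=0: (−1)^1·643.9876/(144)·0.9358^7·0.3525^1 = -0.990817
  k=1: (−1)^2·643.9876/(24)·0.9358^5·0.3525^3 = +0.843291
  k=2: (−1)^3·643.9876/(24)·0.9358^3·0.3525^5 = -0.119622
  k=3: (−1)^4·643.9876/(144)·0.9358^1·0.3525^7 = +0.002828
d^4_{1,0}(0.7204) = -0.990817 +0.843291 -0.119622 +0.002828 = -0.264320
Phases: e^{-i·(1)·2.2724}=-0.645443-0.763808i, e^{-i·(0)·5.5293}=+1.000000+0.000000i ⇒ D=+0.170604+0.201890i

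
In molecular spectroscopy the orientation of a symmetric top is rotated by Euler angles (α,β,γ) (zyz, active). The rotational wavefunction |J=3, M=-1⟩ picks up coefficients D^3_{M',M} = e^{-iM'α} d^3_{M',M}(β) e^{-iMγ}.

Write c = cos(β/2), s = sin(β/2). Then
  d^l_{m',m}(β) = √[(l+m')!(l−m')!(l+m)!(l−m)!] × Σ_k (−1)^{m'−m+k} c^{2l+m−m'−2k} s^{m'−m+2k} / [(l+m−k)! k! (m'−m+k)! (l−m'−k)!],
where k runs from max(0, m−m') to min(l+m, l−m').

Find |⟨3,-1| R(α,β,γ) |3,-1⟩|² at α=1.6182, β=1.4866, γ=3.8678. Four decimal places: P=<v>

Split into d^3_{-1,-1}(β=1.4866) × two z-phases.
Half-angle: c=0.736239, s=0.676721. N=√(2·24·2·24)=48.000000
k: max(0,(-1)−(-1))=0 … min(3+(-1),3−(-1))=2
  k=0: (−1)^0·48.0000/(48)·0.7362^6·0.6767^0 = +0.159263
  k=1: (−1)^1·48.0000/(6)·0.7362^4·0.6767^2 = -1.076430
  k=2: (−1)^2·48.0000/(8)·0.7362^2·0.6767^4 = +0.682069
d^3_{-1,-1}(1.4866) = +0.159263 -1.076430 +0.682069 = -0.235098
|D^3_{-1,-1}|² = |d^3_{-1,-1}(β)|² = (-0.235098)² = 0.055271 (the z-rotation phases have unit modulus)

P=0.0553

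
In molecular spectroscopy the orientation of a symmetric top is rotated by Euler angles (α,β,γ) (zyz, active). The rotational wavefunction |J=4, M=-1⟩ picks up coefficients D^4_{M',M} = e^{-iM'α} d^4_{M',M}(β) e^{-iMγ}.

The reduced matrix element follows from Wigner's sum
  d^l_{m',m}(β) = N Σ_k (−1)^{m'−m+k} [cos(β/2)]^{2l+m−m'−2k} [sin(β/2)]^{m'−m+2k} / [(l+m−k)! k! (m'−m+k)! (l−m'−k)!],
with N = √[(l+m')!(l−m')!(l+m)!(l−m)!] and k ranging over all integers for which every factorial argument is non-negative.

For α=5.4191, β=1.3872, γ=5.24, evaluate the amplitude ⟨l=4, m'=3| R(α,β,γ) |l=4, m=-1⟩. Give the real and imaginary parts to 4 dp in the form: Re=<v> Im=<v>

Re=0.0098 Im=0.4521

D^4_{3,-1}(5.4191,1.3872,5.24) = e^{-i·3·5.4191}·d^4_{3,-1}(1.3872)·e^{-i·-1·5.24}. Compute d first:
Half-angle: c=0.768949, s=0.639310. N=√(5040·1·6·120)=1904.940944
k∈{0,1} keeps every argument non-negative
  k=0: (−1)^4·1904.9409/(144)·0.7689^4·0.6393^4 = +0.772601
  k=1: (−1)^5·1904.9409/(240)·0.7689^2·0.6393^6 = -0.320430
d^4_{3,-1}(1.3872) = +0.772601 -0.320430 = +0.452171
Attach z-rotation phases: D = e^{-i(3)(5.4191)}·(+0.452171)·e^{-i(-1)(5.24)} = +0.009823+0.452064i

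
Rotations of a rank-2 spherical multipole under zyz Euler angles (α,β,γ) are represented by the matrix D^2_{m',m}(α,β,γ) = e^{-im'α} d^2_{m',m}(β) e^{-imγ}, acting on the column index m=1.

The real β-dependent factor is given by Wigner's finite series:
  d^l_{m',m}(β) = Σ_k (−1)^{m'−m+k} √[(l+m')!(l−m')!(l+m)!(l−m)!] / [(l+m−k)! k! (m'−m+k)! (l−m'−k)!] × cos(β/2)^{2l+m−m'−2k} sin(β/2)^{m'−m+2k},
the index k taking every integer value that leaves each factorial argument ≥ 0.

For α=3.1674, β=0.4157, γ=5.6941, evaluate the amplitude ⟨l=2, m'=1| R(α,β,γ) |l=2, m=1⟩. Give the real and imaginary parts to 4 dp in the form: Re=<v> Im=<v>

D^2_{1,1}(3.1674,0.4157,5.6941) = e^{-i·1·3.1674}·d^2_{1,1}(0.4157)·e^{-i·1·5.6941}. Compute d first:
Half-angle: c=0.978477, s=0.206357. N=√(6·1·6·1)=6.000000
The bounds max(0,m−m')=0 and min(l+m,l−m')=1 give 2 terms
  k=0: (−1)^0·6.0000/(6)·0.9785^4·0.2064^0 = +0.916647
  k=1: (−1)^1·6.0000/(2)·0.9785^2·0.2064^2 = -0.122309
d^2_{1,1}(0.4157) = +0.916647 -0.122309 = +0.794338
Attach z-rotation phases: D = e^{-i(1)(3.1674)}·(+0.794338)·e^{-i(1)(5.6941)} = -0.671620-0.424145i

Re=-0.6716 Im=-0.4241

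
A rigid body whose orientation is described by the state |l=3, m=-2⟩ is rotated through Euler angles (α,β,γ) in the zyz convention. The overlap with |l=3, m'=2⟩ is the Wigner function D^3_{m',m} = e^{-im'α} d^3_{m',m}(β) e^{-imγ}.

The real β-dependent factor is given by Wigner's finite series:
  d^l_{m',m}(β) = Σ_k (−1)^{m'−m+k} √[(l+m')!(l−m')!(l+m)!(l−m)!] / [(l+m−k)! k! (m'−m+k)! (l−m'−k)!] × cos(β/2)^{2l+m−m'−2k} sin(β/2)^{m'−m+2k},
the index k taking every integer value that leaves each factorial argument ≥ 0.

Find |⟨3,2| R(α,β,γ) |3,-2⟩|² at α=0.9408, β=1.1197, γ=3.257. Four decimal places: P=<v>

First d^3_{2,-2}(β=1.1197), then the phase factors e^{-i(2)α} and e^{-i(-2)γ}:
c=cos(1.1197/2)=0.847335, s=sin(1.1197/2)=0.531059; N=√[120·1·1·120]=120.000000
k∈{0,1} keeps every argument non-negative
  k=0: (−1)^4·120.0000/(24)·0.8473^2·0.5311^4 = +0.285530
  k=1: (−1)^5·120.0000/(120)·0.8473^0·0.5311^6 = -0.022431
d^3_{2,-2}(1.1197) = +0.285530 -0.022431 = +0.263098
|D^3_{2,-2}|² = |d^3_{2,-2}(β)|² = (+0.263098)² = 0.069221 (the z-rotation phases have unit modulus)

P=0.0692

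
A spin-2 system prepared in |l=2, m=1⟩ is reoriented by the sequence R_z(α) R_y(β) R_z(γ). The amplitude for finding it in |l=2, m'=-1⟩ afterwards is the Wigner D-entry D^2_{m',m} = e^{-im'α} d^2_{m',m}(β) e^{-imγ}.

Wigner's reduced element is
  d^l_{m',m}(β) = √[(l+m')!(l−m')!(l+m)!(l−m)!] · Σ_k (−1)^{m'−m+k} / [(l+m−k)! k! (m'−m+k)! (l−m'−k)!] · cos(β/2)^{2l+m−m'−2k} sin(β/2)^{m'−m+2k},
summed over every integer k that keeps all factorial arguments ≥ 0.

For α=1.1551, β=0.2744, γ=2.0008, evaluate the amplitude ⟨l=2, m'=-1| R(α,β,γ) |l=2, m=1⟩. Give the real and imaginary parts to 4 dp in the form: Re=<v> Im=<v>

First d^2_{-1,1}(β=0.2744), then the phase factors e^{-i(-1)α} and e^{-i(1)γ}:
Half-angle: c=0.990603, s=0.136770. N=√(1·6·6·1)=6.000000
The bounds max(0,m−m')=2 and min(l+m,l−m')=3 give 2 terms
  k=2: (−1)^0·6.0000/(2)·0.9906^2·0.1368^2 = +0.055068
  k=3: (−1)^1·6.0000/(6)·0.9906^0·0.1368^4 = -0.000350
d^2_{-1,1}(0.2744) = +0.055068 -0.000350 = +0.054718
D = (+0.403827+0.914835i)·(+0.054718)·(-0.416874-0.908964i) = +0.036290-0.040953i

Re=0.0363 Im=-0.0410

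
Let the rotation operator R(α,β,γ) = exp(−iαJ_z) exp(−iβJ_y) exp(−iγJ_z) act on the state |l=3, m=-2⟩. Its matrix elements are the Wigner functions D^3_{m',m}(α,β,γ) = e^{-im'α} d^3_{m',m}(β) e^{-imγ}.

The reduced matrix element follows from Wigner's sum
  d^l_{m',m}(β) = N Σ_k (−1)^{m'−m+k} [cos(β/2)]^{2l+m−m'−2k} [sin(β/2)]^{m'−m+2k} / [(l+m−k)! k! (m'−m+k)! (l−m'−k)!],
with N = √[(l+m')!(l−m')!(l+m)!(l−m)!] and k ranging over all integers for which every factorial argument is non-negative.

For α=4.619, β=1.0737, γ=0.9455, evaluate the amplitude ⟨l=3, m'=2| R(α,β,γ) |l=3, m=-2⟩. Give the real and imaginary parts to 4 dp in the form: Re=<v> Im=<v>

Re=0.1140 Im=-0.2052

Split into d^3_{2,-2}(β=1.0737) × two z-phases.
Half-angle: c=0.859324, s=0.511432. N=√(120·1·1·120)=120.000000
The bounds max(0,m−m')=0 and min(l+m,l−m')=1 give 2 terms
  k=0: (−1)^4·120.0000/(24)·0.8593^2·0.5114^4 = +0.252601
  k=1: (−1)^5·120.0000/(120)·0.8593^0·0.5114^6 = -0.017895
d^3_{2,-2}(1.0737) = +0.252601 -0.017895 = +0.234706
Phases: e^{-i·(2)·4.619}=-0.982608-0.185694i, e^{-i·(-2)·0.9455}=-0.314760+0.949171i ⇒ D=+0.113959-0.205183i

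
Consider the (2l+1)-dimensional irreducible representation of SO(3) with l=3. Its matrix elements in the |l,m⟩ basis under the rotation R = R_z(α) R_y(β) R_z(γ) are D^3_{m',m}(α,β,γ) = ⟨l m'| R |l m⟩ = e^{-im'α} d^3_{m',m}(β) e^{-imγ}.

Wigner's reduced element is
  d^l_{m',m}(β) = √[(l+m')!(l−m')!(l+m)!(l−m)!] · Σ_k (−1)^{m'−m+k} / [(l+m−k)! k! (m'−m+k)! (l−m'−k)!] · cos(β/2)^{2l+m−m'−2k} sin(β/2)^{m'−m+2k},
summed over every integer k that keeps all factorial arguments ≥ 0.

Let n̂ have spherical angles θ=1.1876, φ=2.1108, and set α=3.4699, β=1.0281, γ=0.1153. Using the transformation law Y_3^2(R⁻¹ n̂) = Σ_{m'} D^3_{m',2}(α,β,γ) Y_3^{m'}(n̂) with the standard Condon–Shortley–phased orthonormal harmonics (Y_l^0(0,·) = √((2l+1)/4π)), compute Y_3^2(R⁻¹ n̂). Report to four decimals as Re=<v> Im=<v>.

Re=-0.2437 Im=0.2077

Need the full column D^3_{m',2} for m'=−3..3 at α=3.4699, β=1.0281, γ=0.1153.
cos(β/2)=0.870760, sin(β/2)=0.491708
d^3_{-3,2}: single k=5 term ⇒ +0.061307;  D = -0.044677-0.041983i
d^3_{-2,2}: k∈[4..5] ⇒ +0.221613 -0.014133 = +0.207480;  D = +0.188935+0.085740i
d^3_{-1,2}: k∈[3..4] ⇒ +0.496418 -0.079147 = +0.417271;  D = -0.415280-0.040706i
d^3_{0,2}: k∈[2..3] ⇒ +0.761324 -0.242765 = +0.518558;  D = +0.504832-0.118523i
d^3_{1,2}: k∈[1..2] ⇒ +0.778395 -0.496418 = +0.281977;  D = -0.239070+0.149521i
d^3_{2,2}: k∈[0..1] ⇒ +0.435905 -0.694990 = -0.259085;  D = -0.163632+0.200873i
d^3_{3,2}: single k=0 term ⇒ -0.602942;  D = +0.209732-0.565289i
Y_3^{m'}(θ=1.1876,φ=2.1108) and Σ D·Y over m':
  (-0.0447-0.0420i)·(+0.3325-0.0164i)  (+0.1889+0.0857i)·(-0.1549+0.2899i)  (-0.4153-0.0407i)·(+0.0464+0.0774i)  (+0.5048-0.1185i)·(-0.3211+0.0000i)  (-0.2391+0.1495i)·(-0.0464+0.0774i)  (-0.1636+0.2009i)·(-0.1549-0.2899i)  (+0.2097-0.5653i)·(-0.3325-0.0164i)
Y_3^2(R⁻¹ n̂) = -0.243746+0.207668i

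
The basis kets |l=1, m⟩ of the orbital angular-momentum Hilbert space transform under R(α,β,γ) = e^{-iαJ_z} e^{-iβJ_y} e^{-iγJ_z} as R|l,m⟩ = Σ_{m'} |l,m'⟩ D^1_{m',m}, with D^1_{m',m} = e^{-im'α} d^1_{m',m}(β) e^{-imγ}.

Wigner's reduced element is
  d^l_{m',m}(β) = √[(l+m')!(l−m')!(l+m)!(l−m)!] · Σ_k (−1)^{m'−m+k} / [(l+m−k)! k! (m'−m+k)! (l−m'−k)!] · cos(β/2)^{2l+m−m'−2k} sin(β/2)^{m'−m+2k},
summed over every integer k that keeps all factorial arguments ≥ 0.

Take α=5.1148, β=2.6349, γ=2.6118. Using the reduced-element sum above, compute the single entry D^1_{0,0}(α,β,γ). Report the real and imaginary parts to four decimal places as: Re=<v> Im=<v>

D^1_{0,0}(5.1148,2.6349,2.6118) = e^{-i·0·5.1148}·d^1_{0,0}(2.6349)·e^{-i·0·2.6118}. Compute d first:
Half-angle: c=0.250645, s=0.968079. N=√(1·1·1·1)=1.000000
Admissible k: 0..1 (factorial args all ≥0)
  k=0: (−1)^0·1.0000/(1)·0.2506^2·0.9681^0 = +0.062823
  k=1: (−1)^1·1.0000/(1)·0.2506^0·0.9681^2 = -0.937177
d^1_{0,0}(2.6349) = +0.062823 -0.937177 = -0.874354
D = (+1.000000+0.000000i)·(-0.874354)·(+1.000000+0.000000i) = -0.874354+0.000000i

Re=-0.8744 Im=0.0000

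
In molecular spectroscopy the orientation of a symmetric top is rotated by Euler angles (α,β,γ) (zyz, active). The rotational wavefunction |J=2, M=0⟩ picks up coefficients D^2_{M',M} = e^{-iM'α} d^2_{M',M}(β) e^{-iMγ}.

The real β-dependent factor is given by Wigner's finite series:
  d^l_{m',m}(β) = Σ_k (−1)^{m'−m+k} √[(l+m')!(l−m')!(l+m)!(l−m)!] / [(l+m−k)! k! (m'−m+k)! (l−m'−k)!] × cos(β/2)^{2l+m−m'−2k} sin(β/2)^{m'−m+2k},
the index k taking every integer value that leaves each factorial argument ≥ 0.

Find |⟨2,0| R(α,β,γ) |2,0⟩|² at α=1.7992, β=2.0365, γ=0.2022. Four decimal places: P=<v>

P=0.0390

First d^2_{0,0}(β=2.0365), then the phase factors e^{-i(0)α} and e^{-i(0)γ}:
With c≡cos(β/2)=0.524856 and s≡sin(β/2)=0.851191, N=[2·2·2·2]^{1/2}=4.000000
Admissible k: 0..2 (factorial args all ≥0)
  k=0: (−1)^0·4.0000/(4)·0.5249^4·0.8512^0 = +0.075886
  k=1: (−1)^1·4.0000/(1)·0.5249^2·0.8512^2 = -0.798353
  k=2: (−1)^2·4.0000/(4)·0.5249^0·0.8512^4 = +0.524938
d^2_{0,0}(2.0365) = +0.075886 -0.798353 +0.524938 = -0.197529
|D^2_{0,0}|² = |d^2_{0,0}(β)|² = (-0.197529)² = 0.039018 (the z-rotation phases have unit modulus)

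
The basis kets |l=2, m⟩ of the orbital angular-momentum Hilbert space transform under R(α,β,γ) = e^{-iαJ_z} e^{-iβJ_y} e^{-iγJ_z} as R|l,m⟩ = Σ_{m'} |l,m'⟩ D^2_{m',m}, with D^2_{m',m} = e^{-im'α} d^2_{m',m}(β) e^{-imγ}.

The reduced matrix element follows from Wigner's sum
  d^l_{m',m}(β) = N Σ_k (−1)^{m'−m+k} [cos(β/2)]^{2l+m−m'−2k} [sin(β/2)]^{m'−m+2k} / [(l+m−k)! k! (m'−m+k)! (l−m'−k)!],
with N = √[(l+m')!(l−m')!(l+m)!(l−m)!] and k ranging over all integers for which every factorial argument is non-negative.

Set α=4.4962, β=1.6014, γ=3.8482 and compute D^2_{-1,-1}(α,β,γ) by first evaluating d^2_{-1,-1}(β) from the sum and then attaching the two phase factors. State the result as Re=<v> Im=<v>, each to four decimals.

First d^2_{-1,-1}(β=1.6014), then the phase factors e^{-i(-1)α} and e^{-i(-1)γ}:
With c≡cos(β/2)=0.696204 and s≡sin(β/2)=0.717844, N=[1·6·1·6]^{1/2}=6.000000
The bounds max(0,m−m')=0 and min(l+m,l−m')=1 give 2 terms
  k=0: (−1)^0·6.0000/(6)·0.6962^4·0.7178^0 = +0.234935
  k=1: (−1)^1·6.0000/(2)·0.6962^2·0.7178^2 = -0.749298
d^2_{-1,-1}(1.6014) = +0.234935 -0.749298 = -0.514363
Attach z-rotation phases: D = e^{-i(-1)(4.4962)}·(-0.514363)·e^{-i(-1)(3.8482)} = +0.242262-0.453738i

Re=0.2423 Im=-0.4537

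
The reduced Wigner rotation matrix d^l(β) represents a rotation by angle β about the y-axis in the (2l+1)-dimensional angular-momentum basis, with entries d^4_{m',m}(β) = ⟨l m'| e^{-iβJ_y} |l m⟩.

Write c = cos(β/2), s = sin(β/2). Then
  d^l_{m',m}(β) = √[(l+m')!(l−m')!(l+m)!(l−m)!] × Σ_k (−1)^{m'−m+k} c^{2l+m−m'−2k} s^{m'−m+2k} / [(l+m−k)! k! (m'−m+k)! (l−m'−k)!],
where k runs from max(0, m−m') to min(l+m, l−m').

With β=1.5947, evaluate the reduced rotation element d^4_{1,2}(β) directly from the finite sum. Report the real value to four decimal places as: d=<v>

d^4_{1,2}(β=1.5947) via Wigner's sum:
Half-angle: c=0.698605, s=0.715507. N=√(120·6·720·2)=1018.233765
k∈{1,2,3} keeps every argument non-negative
  k=1: (−1)^0·1018.2338/(240)·0.6986^7·0.7155^1 = +0.246532
  k=2: (−1)^1·1018.2338/(48)·0.6986^5·0.7155^3 = -1.293027
  k=3: (−1)^2·1018.2338/(72)·0.6986^3·0.7155^5 = +0.904234
d^4_{1,2}(1.5947) = +0.246532 -1.293027 +0.904234 = -0.142261

d=-0.1423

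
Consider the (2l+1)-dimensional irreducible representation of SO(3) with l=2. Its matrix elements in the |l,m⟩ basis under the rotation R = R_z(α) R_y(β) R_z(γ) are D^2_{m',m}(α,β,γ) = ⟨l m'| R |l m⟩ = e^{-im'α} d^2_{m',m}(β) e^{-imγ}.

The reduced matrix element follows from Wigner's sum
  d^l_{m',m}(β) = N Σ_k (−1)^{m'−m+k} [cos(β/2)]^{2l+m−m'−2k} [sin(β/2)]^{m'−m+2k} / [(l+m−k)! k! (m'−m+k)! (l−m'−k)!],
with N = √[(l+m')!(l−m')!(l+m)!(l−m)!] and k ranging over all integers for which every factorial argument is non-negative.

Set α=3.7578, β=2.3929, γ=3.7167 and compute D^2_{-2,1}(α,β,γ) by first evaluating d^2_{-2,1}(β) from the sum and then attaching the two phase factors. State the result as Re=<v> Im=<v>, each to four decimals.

First d^2_{-2,1}(β=2.3929), then the phase factors e^{-i(-2)α} and e^{-i(1)γ}:
c=cos(2.3929/2)=0.365664, s=sin(2.3929/2)=0.930747; N=√[1·24·6·1]=12.000000
The bounds max(0,m−m')=3 and min(l+m,l−m')=3 give 1 term
  k=3: (−1)^0·12.0000/(6)·0.3657^1·0.9307^3 = +0.589667
d^2_{-2,1}(2.3929) = +0.589667
D = (+0.331961+0.943293i)·(+0.589667)·(-0.839134+0.543925i) = -0.466805-0.360279i

Re=-0.4668 Im=-0.3603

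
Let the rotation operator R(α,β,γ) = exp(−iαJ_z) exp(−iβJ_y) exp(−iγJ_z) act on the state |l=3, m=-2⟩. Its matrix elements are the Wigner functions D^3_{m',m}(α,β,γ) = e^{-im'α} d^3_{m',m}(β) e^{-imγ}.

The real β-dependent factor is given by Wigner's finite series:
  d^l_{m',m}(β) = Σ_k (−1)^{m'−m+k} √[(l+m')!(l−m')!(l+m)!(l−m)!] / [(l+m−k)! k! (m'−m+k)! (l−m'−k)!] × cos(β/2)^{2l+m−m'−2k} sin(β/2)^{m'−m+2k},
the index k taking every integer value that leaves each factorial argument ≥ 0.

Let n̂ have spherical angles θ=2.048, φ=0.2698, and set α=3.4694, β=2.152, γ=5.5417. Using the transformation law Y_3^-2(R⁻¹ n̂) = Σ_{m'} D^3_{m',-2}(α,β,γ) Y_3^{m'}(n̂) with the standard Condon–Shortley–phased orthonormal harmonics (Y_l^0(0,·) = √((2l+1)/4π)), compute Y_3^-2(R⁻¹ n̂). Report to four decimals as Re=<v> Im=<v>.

Re=0.0115 Im=0.3801

Need the full column D^3_{m',-2} for m'=−3..3 at α=3.4694, β=2.152, γ=5.5417.
cos(β/2)=0.474852, sin(β/2)=0.880065
d^3_{-3,-2}: single k=1 term ⇒ +0.052046;  D = -0.045686+0.024931i
d^3_{-2,-2}: k∈[0..1] ⇒ +0.011464 -0.196895 = -0.185431;  D = -0.125504+0.136504i
d^3_{-1,-2}: k∈[0..1] ⇒ -0.067191 +0.461584 = +0.394394;  D = -0.159244+0.360815i
d^3_{0,-2}: k∈[0..1] ⇒ +0.215688 -0.740863 = -0.525175;  D = -0.046065+0.523151i
d^3_{1,-2}: k∈[0..1] ⇒ -0.461584 +0.792745 = +0.331161;  D = +0.078712+0.321671i
d^3_{2,-2}: k∈[0..1] ⇒ +0.676312 -0.464611 = +0.211701;  D = -0.113846-0.178483i
d^3_{3,-2}: single k=0 term ⇒ -0.614058;  D = -0.479322-0.383819i
Y_3^{m'}(θ=2.048,φ=0.2698) and Σ D·Y over m':
  (-0.0457+0.0249i)·(+0.2018-0.2117i)  (-0.1255+0.1365i)·(-0.3177+0.1903i)  (-0.1592+0.3608i)·(+0.0152-0.0042i)  (-0.0461+0.5232i)·(+0.3334+0.0000i)  (+0.0787+0.3217i)·(-0.0152-0.0042i)  (-0.1138-0.1785i)·(-0.3177-0.1903i)  (-0.4793-0.3838i)·(-0.2018-0.2117i)
Y_3^-2(R⁻¹ n̂) = +0.011528+0.380079i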